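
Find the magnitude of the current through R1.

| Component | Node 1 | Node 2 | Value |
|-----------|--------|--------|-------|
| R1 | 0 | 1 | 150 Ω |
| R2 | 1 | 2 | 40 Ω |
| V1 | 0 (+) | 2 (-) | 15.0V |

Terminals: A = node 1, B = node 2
Nodal analysis, taking node 2 as the 0 V reference.
Source V1 fixes V_0 = 15 V.
KCL at each unknown node (sum of currents leaving = 0; resistances in Ω):
  Node 1: (V_1 - 15)/150 + (V_1 - 0)/40 = 0
Collecting terms: 0.03167 × V_1 = 0.1  =>  V_1 = 3.158 V
I_R1 = (V_0 - V_1)/R1 = (15 - 3.158)/150 = 0.07895 A
|I_R1| = 0.07895 A

Final answer: |I_R1| = 0.07895 A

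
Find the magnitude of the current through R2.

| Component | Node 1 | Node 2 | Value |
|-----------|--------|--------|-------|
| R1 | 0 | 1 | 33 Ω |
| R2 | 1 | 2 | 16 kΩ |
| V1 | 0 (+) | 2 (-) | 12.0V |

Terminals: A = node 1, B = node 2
Nodal analysis, taking node 2 as the 0 V reference.
Source V1 fixes V_0 = 12 V.
KCL at each unknown node (sum of currents leaving = 0; resistances in Ω):
  Node 1: (V_1 - 12)/33 + (V_1 - 0)/16000 = 0
Collecting terms: 0.03037 × V_1 = 0.3636  =>  V_1 = 11.98 V
I_R2 = (V_1 - V_2)/R2 = (11.98 - 0)/16000 = 0.0007485 A
|I_R2| = 0.0007485 A

Final answer: |I_R2| = 0.0007485 A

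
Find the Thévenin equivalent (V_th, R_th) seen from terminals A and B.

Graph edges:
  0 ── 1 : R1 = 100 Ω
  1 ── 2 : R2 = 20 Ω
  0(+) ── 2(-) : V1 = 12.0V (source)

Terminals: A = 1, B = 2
Step 1 — V_th is the open-circuit voltage V_A - V_B (nothing connected across the terminals).
Nodal analysis, taking node 2 as the 0 V reference.
Source V1 fixes V_0 = 12 V.
KCL at each unknown node (sum of currents leaving = 0; resistances in Ω):
  Node 1: (V_1 - 12)/100 + (V_1 - 0)/20 = 0
Collecting terms: 0.06 × V_1 = 0.12  =>  V_1 = 2 V
V_th = V_1 - V_2 = 2 - 0 = 2 V
Step 2 — R_th: zero the source — replace V1 by a short circuit (node 2 merges into node 0) — and find the resistance seen between A (node 1) and B (node 0).
Reduce the network between node 1 (A) and node 0 (B) by series/parallel combination:
  Rp1 = R1 ‖ R2 (parallel, both between nodes 0 and 1) = 1/(1/100 + 1/20) = 16.67 Ω
R_th = 16.67 Ω

Final answer: V_th = 2 V, R_th = 16.67 Ω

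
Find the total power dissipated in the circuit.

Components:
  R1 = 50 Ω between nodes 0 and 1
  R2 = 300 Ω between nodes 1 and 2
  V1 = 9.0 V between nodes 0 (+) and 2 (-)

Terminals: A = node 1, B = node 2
Nodal analysis, taking node 2 as the 0 V reference.
Source V1 fixes V_0 = 9 V.
KCL at each unknown node (sum of currents leaving = 0; resistances in Ω):
  Node 1: (V_1 - 9)/50 + (V_1 - 0)/300 = 0
Collecting terms: 0.02333 × V_1 = 0.18  =>  V_1 = 7.714 V
Power in each resistor, P = (ΔV)²/R:
  P_R1 = (9 - 7.714)²/50 = 0.03306 W
  P_R2 = (7.714 - 0)²/300 = 0.1984 W
P_total = P_R1 + P_R2 = 0.2314 W

Final answer: 0.2314 W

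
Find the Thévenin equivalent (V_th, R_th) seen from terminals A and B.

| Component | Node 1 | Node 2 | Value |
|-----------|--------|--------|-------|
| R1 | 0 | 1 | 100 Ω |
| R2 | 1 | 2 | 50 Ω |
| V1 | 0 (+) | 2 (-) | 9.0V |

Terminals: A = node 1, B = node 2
Step 1 — V_th is the open-circuit voltage V_A - V_B (nothing connected across the terminals).
Nodal analysis, taking node 2 as the 0 V reference.
Source V1 fixes V_0 = 9 V.
KCL at each unknown node (sum of currents leaving = 0; resistances in Ω):
  Node 1: (V_1 - 9)/100 + (V_1 - 0)/50 = 0
Collecting terms: 0.03 × V_1 = 0.09  =>  V_1 = 3 V
V_th = V_1 - V_2 = 3 - 0 = 3 V
Step 2 — R_th: zero the source — replace V1 by a short circuit (node 2 merges into node 0) — and find the resistance seen between A (node 1) and B (node 0).
Reduce the network between node 1 (A) and node 0 (B) by series/parallel combination:
  Rp1 = R1 ‖ R2 (parallel, both between nodes 0 and 1) = 1/(1/100 + 1/50) = 33.33 Ω
R_th = 33.33 Ω

Final answer: V_th = 3 V, R_th = 33.33 Ω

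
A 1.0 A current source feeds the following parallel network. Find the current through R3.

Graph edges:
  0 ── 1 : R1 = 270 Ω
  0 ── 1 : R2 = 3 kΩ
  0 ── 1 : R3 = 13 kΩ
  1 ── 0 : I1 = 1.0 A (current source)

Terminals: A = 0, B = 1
All resistors sit directly between nodes 0 and 1, so they are in parallel and share one voltage V; the full source current 1 A splits among them.
1/R_par = 1/270 + 1/3000 + 1/13000 = 0.004114 S  =>  R_par = 243.1 Ω
V = I × R_par = 1 × 243.1 = 243.1 V
I_R3 = V/R3 = 243.1/13000 = 0.0187 A

Final answer: 0.0187 A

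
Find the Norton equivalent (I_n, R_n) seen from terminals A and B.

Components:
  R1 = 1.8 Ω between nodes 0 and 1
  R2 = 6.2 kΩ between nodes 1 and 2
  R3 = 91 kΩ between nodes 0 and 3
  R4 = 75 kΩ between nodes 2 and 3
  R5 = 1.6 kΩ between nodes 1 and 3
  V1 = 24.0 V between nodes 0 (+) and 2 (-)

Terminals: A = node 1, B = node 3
Find the Thévenin equivalent first; then I_n = V_th/R_th and R_n = R_th.
Step 1 — V_th is the open-circuit voltage V_A - V_B (nothing connected across the terminals).
Nodal analysis, taking node 2 as the 0 V reference.
Source V1 fixes V_0 = 24 V.
KCL at each unknown node (sum of currents leaving = 0; resistances in Ω):
  Node 1: (V_1 - 24)/1.8 + (V_1 - 0)/6200 + (V_1 - V_3)/1600 = 0
  Node 3: (V_3 - 24)/91000 + (V_3 - 0)/75000 + (V_3 - V_1)/1600 = 0
Collecting terms (coefficients in siemens):
  0.5563·V_1 - 0.000625·V_3 = 13.33
  0.0006493·V_3 - 0.000625·V_1 = 0.0002637
Determinant D = (0.5563)(0.0006493) - (-0.000625)(-0.000625) = 0.0003609
V_1 = [(13.33)(0.0006493) - (-0.000625)(0.0002637)]/D = 23.99 V
V_3 = [(0.5563)(0.0002637) - (13.33)(-0.000625)]/D = 23.5 V
V_th = V_1 - V_3 = 23.99 - 23.5 = 0.4925 V
Step 2 — R_th: zero the source — replace V1 by a short circuit (node 2 merges into node 0) — and find the resistance seen between A (node 1) and B (node 3).
Reduce the network between node 1 (A) and node 3 (B) by series/parallel combination:
  Rp1 = R1 ‖ R2 (parallel, both between nodes 0 and 1) = 1/(1/1.8 + 1/6200) = 1.799 Ω
  Rp2 = R3 ‖ R4 (parallel, both between nodes 0 and 3) = 1/(1/91000 + 1/75000) = 41110 Ω
  Rs1 = Rp1 + Rp2 (series, joined only at node 0) = 1.799 + 41110 = 41120 Ω
  Rp3 = R5 ‖ Rs1 (parallel, both between nodes 1 and 3) = 1/(1/1600 + 1/41120) = 1540 Ω
R_th = 1.54 kΩ
I_n = V_th/R_th = 0.4925/1540 = 0.0003198 A, and R_n = R_th = 1.54 kΩ

Final answer: I_n = 0.0003198 A, R_n = 1.54 kΩ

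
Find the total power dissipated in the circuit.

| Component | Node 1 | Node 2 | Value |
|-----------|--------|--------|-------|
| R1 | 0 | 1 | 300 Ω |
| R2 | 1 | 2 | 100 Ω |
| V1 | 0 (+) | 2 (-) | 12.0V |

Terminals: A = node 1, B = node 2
Nodal analysis, taking node 2 as the 0 V reference.
Source V1 fixes V_0 = 12 V.
KCL at each unknown node (sum of currents leaving = 0; resistances in Ω):
  Node 1: (V_1 - 12)/300 + (V_1 - 0)/100 = 0
Collecting terms: 0.01333 × V_1 = 0.04  =>  V_1 = 3 V
Power in each resistor, P = (ΔV)²/R:
  P_R1 = (12 - 3)²/300 = 0.27 W
  P_R2 = (3 - 0)²/100 = 0.09 W
P_total = P_R1 + P_R2 = 0.36 W

Final answer: 0.36 W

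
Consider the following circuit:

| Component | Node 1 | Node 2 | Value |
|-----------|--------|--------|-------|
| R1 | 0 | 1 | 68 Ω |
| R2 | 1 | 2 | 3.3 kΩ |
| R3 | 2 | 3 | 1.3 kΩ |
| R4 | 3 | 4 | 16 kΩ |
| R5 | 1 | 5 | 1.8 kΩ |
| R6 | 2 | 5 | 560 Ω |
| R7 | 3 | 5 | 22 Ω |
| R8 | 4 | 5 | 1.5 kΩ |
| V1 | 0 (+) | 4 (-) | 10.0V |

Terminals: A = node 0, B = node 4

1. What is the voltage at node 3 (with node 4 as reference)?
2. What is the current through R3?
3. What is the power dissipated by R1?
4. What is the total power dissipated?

Nodal analysis, taking node 4 as the 0 V reference.
Source V1 fixes V_0 = 10 V.
KCL at each unknown node (sum of currents leaving = 0; resistances in Ω):
  Node 1: (V_1 - 10)/68 + (V_1 - V_2)/3300 + (V_1 - V_5)/1800 = 0
  Node 2: (V_2 - V_1)/3300 + (V_2 - V_3)/1300 + (V_2 - V_5)/560 = 0
  Node 3: (V_3 - V_2)/1300 + (V_3 - 0)/16000 + (V_3 - V_5)/22 = 0
  Node 5: (V_5 - V_1)/1800 + (V_5 - V_2)/560 + (V_5 - V_3)/22 + (V_5 - 0)/1500 = 0
Collecting terms (coefficients in siemens):
  0.01556·V_1 - 0.000303·V_2 - 0.0005556·V_5 = 0.1471
  0.002858·V_2 - 0.000303·V_1 - 0.0007692·V_3 - 0.001786·V_5 = 0
  0.04629·V_3 - 0.0007692·V_2 - 0.04545·V_5 = 0
  0.04846·V_5 - 0.0005556·V_1 - 0.001786·V_2 - 0.04545·V_3 = 0
Solving these 4 simultaneous equations (Gaussian elimination) gives:
  V_1 = 9.743 V, V_2 = 5.661 V, V_3 = 5.177 V, V_5 = 5.176 V
Part 1:
  Read off the nodal solution: V_3 = 5.177 V
Part 2:
  I_R3 = (V_2 - V_3)/R3 = (5.661 - 5.177)/1300 = 0.0003719 A
  Magnitude: I_R3 = 0.0003719 A
Part 3:
  I_R1 = (V_0 - V_1)/R1 = (10 - 9.743)/68 = 0.003774 A
  P_R1 = I_R1² × R1 = (0.003774)² × 68 = 0.0009687 W
Part 4:
  Power in each resistor, P = (ΔV)²/R:
    P_R1 = (10 - 9.743)²/68 = 0.0009687 W
    P_R2 = (9.743 - 5.661)²/3300 = 0.005051 W
    P_R3 = (5.661 - 5.177)²/1300 = 0.0001798 W
    P_R4 = (5.177 - 0)²/16000 = 0.001675 W
    P_R5 = (9.743 - 5.176)²/1800 = 0.01159 W
    P_R6 = (5.661 - 5.176)²/560 = 0.0004192 W
    P_R7 = (5.177 - 5.176)²/22 = 0.00000005136 W
    P_R8 = (0 - 5.176)²/1500 = 0.01786 W
  P_total = P_R1 + P_R2 + P_R3 + P_R4 + P_R5 + P_R6 + P_R7 + P_R8 = 0.03774 W

Final answers:
1. V_3 = 5.177 V
2. I_R3 = 0.0003719 A
3. P_R1 = 0.0009687 W
4. P_total = 0.03774 W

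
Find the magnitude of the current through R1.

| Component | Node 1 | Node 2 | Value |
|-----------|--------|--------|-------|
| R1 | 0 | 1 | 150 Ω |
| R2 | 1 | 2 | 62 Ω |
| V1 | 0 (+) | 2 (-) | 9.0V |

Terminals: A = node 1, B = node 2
Nodal analysis, taking node 2 as the 0 V reference.
Source V1 fixes V_0 = 9 V.
KCL at each unknown node (sum of currents leaving = 0; resistances in Ω):
  Node 1: (V_1 - 9)/150 + (V_1 - 0)/62 = 0
Collecting terms: 0.0228 × V_1 = 0.06  =>  V_1 = 2.632 V
I_R1 = (V_0 - V_1)/R1 = (9 - 2.632)/150 = 0.04245 A
|I_R1| = 0.04245 A

Final answer: |I_R1| = 0.04245 A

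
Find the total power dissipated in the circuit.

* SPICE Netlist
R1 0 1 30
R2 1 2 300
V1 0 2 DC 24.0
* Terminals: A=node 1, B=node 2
Nodal analysis, taking node 2 as the 0 V reference.
Source V1 fixes V_0 = 24 V.
KCL at each unknown node (sum of currents leaving = 0; resistances in Ω):
  Node 1: (V_1 - 24)/30 + (V_1 - 0)/300 = 0
Collecting terms: 0.03667 × V_1 = 0.8  =>  V_1 = 21.82 V
Power in each resistor, P = (ΔV)²/R:
  P_R1 = (24 - 21.82)²/30 = 0.1587 W
  P_R2 = (21.82 - 0)²/300 = 1.587 W
P_total = P_R1 + P_R2 = 1.745 W

Final answer: 1.745 W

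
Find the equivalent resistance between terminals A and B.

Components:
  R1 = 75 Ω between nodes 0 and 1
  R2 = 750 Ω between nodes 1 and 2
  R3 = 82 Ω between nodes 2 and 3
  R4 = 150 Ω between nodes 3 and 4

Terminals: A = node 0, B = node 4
Reduce the network between node 0 (A) and node 4 (B) by series/parallel combination:
  Rs1 = R1 + R2 (series, joined only at node 1) = 75 + 750 = 825 Ω
  Rs2 = R3 + Rs1 (series, joined only at node 2) = 82 + 825 = 907 Ω
  Rs3 = R4 + Rs2 (series, joined only at node 3) = 150 + 907 = 1057 Ω
R_eq = 1.057 kΩ

Final answer: 1.057 kΩ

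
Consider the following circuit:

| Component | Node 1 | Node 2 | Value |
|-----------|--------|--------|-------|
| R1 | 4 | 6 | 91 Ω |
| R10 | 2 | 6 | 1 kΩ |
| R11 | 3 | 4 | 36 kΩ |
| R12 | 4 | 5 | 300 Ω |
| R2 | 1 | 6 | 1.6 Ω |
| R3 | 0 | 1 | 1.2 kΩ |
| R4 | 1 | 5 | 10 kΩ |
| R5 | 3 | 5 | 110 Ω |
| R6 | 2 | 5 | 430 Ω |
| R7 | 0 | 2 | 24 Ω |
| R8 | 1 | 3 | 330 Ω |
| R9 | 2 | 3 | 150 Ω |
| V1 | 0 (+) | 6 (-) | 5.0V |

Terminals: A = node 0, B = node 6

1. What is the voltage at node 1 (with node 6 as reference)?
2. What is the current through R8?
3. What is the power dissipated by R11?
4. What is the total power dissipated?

Nodal analysis, taking node 6 as the 0 V reference.
Source V1 fixes V_0 = 5 V.
KCL at each unknown node (sum of currents leaving = 0; resistances in Ω):
  Node 1: (V_1 - 0)/1.6 + (V_1 - 5)/1200 + (V_1 - V_5)/10000 + (V_1 - V_3)/330 = 0
  Node 2: (V_2 - V_5)/430 + (V_2 - 5)/24 + (V_2 - V_3)/150 + (V_2 - 0)/1000 = 0
  Node 3: (V_3 - V_5)/110 + (V_3 - V_1)/330 + (V_3 - V_2)/150 + (V_3 - V_4)/36000 = 0
  Node 4: (V_4 - 0)/91 + (V_4 - V_3)/36000 + (V_4 - V_5)/300 = 0
  Node 5: (V_5 - V_1)/10000 + (V_5 - V_3)/110 + (V_5 - V_2)/430 + (V_5 - V_4)/300 = 0
Collecting terms (coefficients in siemens):
  0.629·V_1 - 0.00303·V_3 - 0.0001·V_5 = 0.004167
  0.05166·V_2 - 0.006667·V_3 - 0.002326·V_5 = 0.2083
  0.01882·V_3 - 0.00303·V_1 - 0.006667·V_2 - 0.00002778·V_4 - 0.009091·V_5 = 0
  0.01435·V_4 - 0.00002778·V_3 - 0.003333·V_5 = 0
  0.01485·V_5 - 0.0001·V_1 - 0.002326·V_2 - 0.009091·V_3 - 0.003333·V_4 = 0
Solving these 5 simultaneous equations (Gaussian elimination) gives:
  V_1 = 0.02081 V, V_2 = 4.519 V, V_3 = 2.859 V, V_4 = 0.6082 V
  V_5 = 2.594 V
Part 1:
  Read off the nodal solution: V_1 = 0.02081 V
Part 2:
  I_R8 = (V_1 - V_3)/R8 = (0.02081 - 2.859)/330 = -0.0086 A
  Magnitude: I_R8 = 0.0086 A
Part 3:
  I_R11 = (V_3 - V_4)/R11 = (2.859 - 0.6082)/36000 = 0.00006252 A
  P_R11 = I_R11² × R11 = (0.00006252)² × 36000 = 0.0001407 W
Part 4:
  Power in each resistor, P = (ΔV)²/R:
    P_R1 = (0.6082 - 0)²/91 = 0.004065 W
    P_R2 = (0.02081 - 0)²/1.6 = 0.0002707 W
    P_R3 = (5 - 0.02081)²/1200 = 0.02066 W
    P_R4 = (0.02081 - 2.594)²/10000 = 0.0006623 W
    P_R5 = (2.859 - 2.594)²/110 = 0.0006353 W
    P_R6 = (4.519 - 2.594)²/430 = 0.00861 W
    P_R7 = (5 - 4.519)²/24 = 0.009657 W
    P_R8 = (0.02081 - 2.859)²/330 = 0.02441 W
    P_R9 = (4.519 - 2.859)²/150 = 0.01837 W
    P_R10 = (4.519 - 0)²/1000 = 0.02042 W
    P_R11 = (2.859 - 0.6082)²/36000 = 0.0001407 W
    P_R12 = (0.6082 - 2.594)²/300 = 0.01315 W
  P_total = P_R1 + P_R2 + P_R3 + P_R4 + P_R5 + P_R6 + P_R7 + P_R8 + P_R9 + P_R10 + P_R11 + P_R12 = 0.121 W

Final answers:
1. V_1 = 0.02081 V
2. I_R8 = 0.0086 A
3. P_R11 = 0.0001407 W
4. P_total = 0.121 W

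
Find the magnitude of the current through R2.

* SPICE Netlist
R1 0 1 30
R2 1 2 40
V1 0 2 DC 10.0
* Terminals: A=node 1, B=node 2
Nodal analysis, taking node 2 as the 0 V reference.
Source V1 fixes V_0 = 10 V.
KCL at each unknown node (sum of currents leaving = 0; resistances in Ω):
  Node 1: (V_1 - 10)/30 + (V_1 - 0)/40 = 0
Collecting terms: 0.05833 × V_1 = 0.3333  =>  V_1 = 5.714 V
I_R2 = (V_1 - V_2)/R2 = (5.714 - 0)/40 = 0.1429 A
|I_R2| = 0.1429 A

Final answer: |I_R2| = 0.1429 A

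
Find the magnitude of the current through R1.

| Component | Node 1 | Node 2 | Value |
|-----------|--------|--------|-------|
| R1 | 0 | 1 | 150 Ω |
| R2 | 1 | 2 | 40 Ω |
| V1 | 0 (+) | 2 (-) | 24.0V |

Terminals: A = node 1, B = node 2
Nodal analysis, taking node 2 as the 0 V reference.
Source V1 fixes V_0 = 24 V.
KCL at each unknown node (sum of currents leaving = 0; resistances in Ω):
  Node 1: (V_1 - 24)/150 + (V_1 - 0)/40 = 0
Collecting terms: 0.03167 × V_1 = 0.16  =>  V_1 = 5.053 V
I_R1 = (V_0 - V_1)/R1 = (24 - 5.053)/150 = 0.1263 A
|I_R1| = 0.1263 A

Final answer: |I_R1| = 0.1263 A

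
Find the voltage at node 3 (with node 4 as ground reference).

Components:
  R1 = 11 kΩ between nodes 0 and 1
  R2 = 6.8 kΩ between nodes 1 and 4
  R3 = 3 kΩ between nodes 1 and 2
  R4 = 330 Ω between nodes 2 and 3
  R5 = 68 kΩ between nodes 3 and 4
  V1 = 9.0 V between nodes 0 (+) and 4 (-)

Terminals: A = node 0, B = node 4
Nodal analysis, taking node 4 as the 0 V reference.
Source V1 fixes V_0 = 9 V.
KCL at each unknown node (sum of currents leaving = 0; resistances in Ω):
  Node 1: (V_1 - 9)/11000 + (V_1 - 0)/6800 + (V_1 - V_2)/3000 = 0
  Node 2: (V_2 - V_1)/3000 + (V_2 - V_3)/330 = 0
  Node 3: (V_3 - V_2)/330 + (V_3 - 0)/68000 = 0
Collecting terms (coefficients in siemens):
  0.0005713·V_1 - 0.0003333·V_2 = 0.0008182
  0.003364·V_2 - 0.0003333·V_1 - 0.00303·V_3 = 0
  0.003045·V_3 - 0.00303·V_2 = 0
Solving these 3 simultaneous equations (Gaussian elimination) gives:
  V_1 = 3.247 V, V_2 = 3.11 V, V_3 = 3.095 V
The requested potential is V_3 = 3.095 V.

Final answer: V_3 = 3.095 V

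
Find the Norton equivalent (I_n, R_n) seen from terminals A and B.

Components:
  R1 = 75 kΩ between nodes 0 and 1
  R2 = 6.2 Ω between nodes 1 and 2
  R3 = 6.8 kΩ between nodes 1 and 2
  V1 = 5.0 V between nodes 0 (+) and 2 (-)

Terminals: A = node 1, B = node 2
Find the Thévenin equivalent first; then I_n = V_th/R_th and R_n = R_th.
Step 1 — V_th is the open-circuit voltage V_A - V_B (nothing connected across the terminals).
Nodal analysis, taking node 2 as the 0 V reference.
Source V1 fixes V_0 = 5 V.
KCL at each unknown node (sum of currents leaving = 0; resistances in Ω):
  Node 1: (V_1 - 5)/75000 + (V_1 - 0)/6.2 + (V_1 - 0)/6800 = 0
Collecting terms: 0.1615 × V_1 = 0.00006667  =>  V_1 = 0.0004129 V
V_th = V_1 - V_2 = 0.0004129 - 0 = 0.0004129 V
Step 2 — R_th: zero the source — replace V1 by a short circuit (node 2 merges into node 0) — and find the resistance seen between A (node 1) and B (node 0).
Reduce the network between node 1 (A) and node 0 (B) by series/parallel combination:
  Rp1 = R1 ‖ R2 ‖ R3 (parallel, all between nodes 0 and 1) = 1/(1/75000 + 1/6.2 + 1/6800) = 6.194 Ω
R_th = 6.194 Ω
I_n = V_th/R_th = 0.0004129/6.194 = 0.00006667 A, and R_n = R_th = 6.194 Ω

Final answer: I_n = 6.667e-05 A, R_n = 6.194 Ω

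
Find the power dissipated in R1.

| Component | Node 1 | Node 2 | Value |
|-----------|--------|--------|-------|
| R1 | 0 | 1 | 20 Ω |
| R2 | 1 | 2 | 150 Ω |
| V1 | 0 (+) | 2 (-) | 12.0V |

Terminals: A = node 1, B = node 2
Nodal analysis, taking node 2 as the 0 V reference.
Source V1 fixes V_0 = 12 V.
KCL at each unknown node (sum of currents leaving = 0; resistances in Ω):
  Node 1: (V_1 - 12)/20 + (V_1 - 0)/150 = 0
Collecting terms: 0.05667 × V_1 = 0.6  =>  V_1 = 10.59 V
I_R1 = (V_0 - V_1)/R1 = (12 - 10.59)/20 = 0.07059 A
P_R1 = I_R1² × R1 = (0.07059)² × 20 = 0.09965 W

Final answer: 0.09965 W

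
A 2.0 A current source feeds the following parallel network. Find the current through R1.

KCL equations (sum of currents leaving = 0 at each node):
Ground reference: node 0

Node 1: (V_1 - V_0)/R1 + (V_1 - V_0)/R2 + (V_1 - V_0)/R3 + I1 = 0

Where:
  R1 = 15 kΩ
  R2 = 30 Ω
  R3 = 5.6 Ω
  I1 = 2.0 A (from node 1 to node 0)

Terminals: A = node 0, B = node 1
All resistors sit directly between nodes 0 and 1, so they are in parallel and share one voltage V; the full source current 2 A splits among them.
1/R_par = 1/15000 + 1/30 + 1/5.6 = 0.212 S  =>  R_par = 4.718 Ω
V = I × R_par = 2 × 4.718 = 9.435 V
I_R1 = V/R1 = 9.435/15000 = 0.000629 A

Final answer: 0.000629 A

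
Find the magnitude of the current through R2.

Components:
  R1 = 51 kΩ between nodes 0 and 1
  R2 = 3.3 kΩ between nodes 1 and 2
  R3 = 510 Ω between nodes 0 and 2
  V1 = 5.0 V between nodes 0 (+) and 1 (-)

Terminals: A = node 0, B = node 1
Nodal analysis, taking node 1 as the 0 V reference.
Source V1 fixes V_0 = 5 V.
KCL at each unknown node (sum of currents leaving = 0; resistances in Ω):
  Node 2: (V_2 - 0)/3300 + (V_2 - 5)/510 = 0
Collecting terms: 0.002264 × V_2 = 0.009804  =>  V_2 = 4.331 V
I_R2 = (V_1 - V_2)/R2 = (0 - 4.331)/3300 = -0.001312 A
|I_R2| = 0.001312 A

Final answer: |I_R2| = 0.001312 A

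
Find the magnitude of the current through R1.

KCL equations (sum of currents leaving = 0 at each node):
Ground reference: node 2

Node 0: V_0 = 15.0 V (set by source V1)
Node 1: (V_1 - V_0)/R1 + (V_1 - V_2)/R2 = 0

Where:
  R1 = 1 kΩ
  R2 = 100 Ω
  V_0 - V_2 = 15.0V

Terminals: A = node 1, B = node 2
Nodal analysis, taking node 2 as the 0 V reference.
Source V1 fixes V_0 = 15 V.
KCL at each unknown node (sum of currents leaving = 0; resistances in Ω):
  Node 1: (V_1 - 15)/1000 + (V_1 - 0)/100 = 0
Collecting terms: 0.011 × V_1 = 0.015  =>  V_1 = 1.364 V
I_R1 = (V_0 - V_1)/R1 = (15 - 1.364)/1000 = 0.01364 A
|I_R1| = 0.01364 A

Final answer: |I_R1| = 0.01364 A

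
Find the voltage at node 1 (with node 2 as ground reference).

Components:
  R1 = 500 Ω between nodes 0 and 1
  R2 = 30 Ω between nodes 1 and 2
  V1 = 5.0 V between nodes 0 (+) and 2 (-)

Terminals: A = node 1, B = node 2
Nodal analysis, taking node 2 as the 0 V reference.
Source V1 fixes V_0 = 5 V.
KCL at each unknown node (sum of currents leaving = 0; resistances in Ω):
  Node 1: (V_1 - 5)/500 + (V_1 - 0)/30 = 0
Collecting terms: 0.03533 × V_1 = 0.01  =>  V_1 = 0.283 V
The requested potential is V_1 = 0.283 V.

Final answer: V_1 = 0.283 V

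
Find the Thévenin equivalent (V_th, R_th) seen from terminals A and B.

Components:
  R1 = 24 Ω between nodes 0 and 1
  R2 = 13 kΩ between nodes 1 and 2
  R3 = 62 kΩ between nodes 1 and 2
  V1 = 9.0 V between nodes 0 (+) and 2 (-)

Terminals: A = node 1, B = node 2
Step 1 — V_th is the open-circuit voltage V_A - V_B (nothing connected across the terminals).
Nodal analysis, taking node 2 as the 0 V reference.
Source V1 fixes V_0 = 9 V.
KCL at each unknown node (sum of currents leaving = 0; resistances in Ω):
  Node 1: (V_1 - 9)/24 + (V_1 - 0)/13000 + (V_1 - 0)/62000 = 0
Collecting terms: 0.04176 × V_1 = 0.375  =>  V_1 = 8.98 V
V_th = V_1 - V_2 = 8.98 - 0 = 8.98 V
Step 2 — R_th: zero the source — replace V1 by a short circuit (node 2 merges into node 0) — and find the resistance seen between A (node 1) and B (node 0).
Reduce the network between node 1 (A) and node 0 (B) by series/parallel combination:
  Rp1 = R1 ‖ R2 ‖ R3 (parallel, all between nodes 0 and 1) = 1/(1/24 + 1/13000 + 1/62000) = 23.95 Ω
R_th = 23.95 Ω

Final answer: V_th = 8.98 V, R_th = 23.95 Ω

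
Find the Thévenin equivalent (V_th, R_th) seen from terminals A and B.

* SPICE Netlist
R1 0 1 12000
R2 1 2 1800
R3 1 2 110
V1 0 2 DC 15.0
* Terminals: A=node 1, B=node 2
Step 1 — V_th is the open-circuit voltage V_A - V_B (nothing connected across the terminals).
Nodal analysis, taking node 2 as the 0 V reference.
Source V1 fixes V_0 = 15 V.
KCL at each unknown node (sum of currents leaving = 0; resistances in Ω):
  Node 1: (V_1 - 15)/12000 + (V_1 - 0)/1800 + (V_1 - 0)/110 = 0
Collecting terms: 0.00973 × V_1 = 0.00125  =>  V_1 = 0.1285 V
V_th = V_1 - V_2 = 0.1285 - 0 = 0.1285 V
Step 2 — R_th: zero the source — replace V1 by a short circuit (node 2 merges into node 0) — and find the resistance seen between A (node 1) and B (node 0).
Reduce the network between node 1 (A) and node 0 (B) by series/parallel combination:
  Rp1 = R1 ‖ R2 ‖ R3 (parallel, all between nodes 0 and 1) = 1/(1/12000 + 1/1800 + 1/110) = 102.8 Ω
R_th = 102.8 Ω

Final answer: V_th = 0.1285 V, R_th = 102.8 Ω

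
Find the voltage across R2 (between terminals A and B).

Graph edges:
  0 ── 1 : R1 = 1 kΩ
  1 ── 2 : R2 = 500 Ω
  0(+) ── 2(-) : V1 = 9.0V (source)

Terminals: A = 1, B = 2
R1 and R2 are in series across V1 (node 0 → node 1 → node 2), and the output A–B is taken across R2, so this is a voltage divider.
Series current: I = V1/(R1 + R2) = 9/(1000 + 500) = 9/1500 = 0.006 A
V_R2 = I × R2 = V1 × R2/(R1 + R2) = 9 × 500/1500 = 3 V

Final answer: 3 V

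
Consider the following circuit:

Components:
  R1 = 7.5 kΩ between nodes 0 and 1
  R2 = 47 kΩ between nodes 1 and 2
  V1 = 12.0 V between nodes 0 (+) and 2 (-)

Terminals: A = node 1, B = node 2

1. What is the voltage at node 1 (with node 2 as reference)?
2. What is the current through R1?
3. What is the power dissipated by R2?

Nodal analysis, taking node 2 as the 0 V reference.
Source V1 fixes V_0 = 12 V.
KCL at each unknown node (sum of currents leaving = 0; resistances in Ω):
  Node 1: (V_1 - 12)/7500 + (V_1 - 0)/47000 = 0
Collecting terms: 0.0001546 × V_1 = 0.0016  =>  V_1 = 10.35 V
Part 1:
  Read off the nodal solution: V_1 = 10.35 V
Part 2:
  I_R1 = (V_0 - V_1)/R1 = (12 - 10.35)/7500 = 0.0002202 A
  Magnitude: I_R1 = 0.0002202 A
Part 3:
  I_R2 = (V_1 - V_2)/R2 = (10.35 - 0)/47000 = 0.0002202 A
  P_R2 = I_R2² × R2 = (0.0002202)² × 47000 = 0.002279 W

Final answers:
1. V_1 = 10.35 V
2. I_R1 = 0.0002202 A
3. P_R2 = 0.002279 W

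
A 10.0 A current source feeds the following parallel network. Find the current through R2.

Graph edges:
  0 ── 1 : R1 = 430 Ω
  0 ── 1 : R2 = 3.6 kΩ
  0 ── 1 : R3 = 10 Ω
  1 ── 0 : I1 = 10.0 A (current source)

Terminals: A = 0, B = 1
All resistors sit directly between nodes 0 and 1, so they are in parallel and share one voltage V; the full source current 10 A splits among them.
1/R_par = 1/430 + 1/3600 + 1/10 = 0.1026 S  =>  R_par = 9.746 Ω
V = I × R_par = 10 × 9.746 = 97.46 V
I_R2 = V/R2 = 97.46/3600 = 0.02707 A

Final answer: 0.02707 A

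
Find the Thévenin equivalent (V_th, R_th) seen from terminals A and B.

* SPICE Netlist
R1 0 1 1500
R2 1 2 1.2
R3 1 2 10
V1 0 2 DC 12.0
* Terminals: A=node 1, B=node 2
Step 1 — V_th is the open-circuit voltage V_A - V_B (nothing connected across the terminals).
Nodal analysis, taking node 2 as the 0 V reference.
Source V1 fixes V_0 = 12 V.
KCL at each unknown node (sum of currents leaving = 0; resistances in Ω):
  Node 1: (V_1 - 12)/1500 + (V_1 - 0)/1.2 + (V_1 - 0)/10 = 0
Collecting terms: 0.934 × V_1 = 0.008  =>  V_1 = 0.008565 V
V_th = V_1 - V_2 = 0.008565 - 0 = 0.008565 V
Step 2 — R_th: zero the source — replace V1 by a short circuit (node 2 merges into node 0) — and find the resistance seen between A (node 1) and B (node 0).
Reduce the network between node 1 (A) and node 0 (B) by series/parallel combination:
  Rp1 = R1 ‖ R2 ‖ R3 (parallel, all between nodes 0 and 1) = 1/(1/1500 + 1/1.2 + 1/10) = 1.071 Ω
R_th = 1.071 Ω

Final answer: V_th = 0.008565 V, R_th = 1.071 Ω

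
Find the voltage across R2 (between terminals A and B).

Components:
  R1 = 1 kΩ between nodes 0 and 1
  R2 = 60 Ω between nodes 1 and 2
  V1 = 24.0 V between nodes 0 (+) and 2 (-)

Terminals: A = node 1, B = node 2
R1 and R2 are in series across V1 (node 0 → node 1 → node 2), and the output A–B is taken across R2, so this is a voltage divider.
Series current: I = V1/(R1 + R2) = 24/(1000 + 60) = 24/1060 = 0.02264 A
V_R2 = I × R2 = V1 × R2/(R1 + R2) = 24 × 60/1060 = 1.358 V

Final answer: 1.358 V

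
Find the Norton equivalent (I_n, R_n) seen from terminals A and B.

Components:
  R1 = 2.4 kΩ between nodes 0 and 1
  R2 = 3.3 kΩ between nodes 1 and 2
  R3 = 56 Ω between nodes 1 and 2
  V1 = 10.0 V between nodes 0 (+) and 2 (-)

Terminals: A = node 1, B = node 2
Find the Thévenin equivalent first; then I_n = V_th/R_th and R_n = R_th.
Step 1 — V_th is the open-circuit voltage V_A - V_B (nothing connected across the terminals).
Nodal analysis, taking node 2 as the 0 V reference.
Source V1 fixes V_0 = 10 V.
KCL at each unknown node (sum of currents leaving = 0; resistances in Ω):
  Node 1: (V_1 - 10)/2400 + (V_1 - 0)/3300 + (V_1 - 0)/56 = 0
Collecting terms: 0.01858 × V_1 = 0.004167  =>  V_1 = 0.2243 V
V_th = V_1 - V_2 = 0.2243 - 0 = 0.2243 V
Step 2 — R_th: zero the source — replace V1 by a short circuit (node 2 merges into node 0) — and find the resistance seen between A (node 1) and B (node 0).
Reduce the network between node 1 (A) and node 0 (B) by series/parallel combination:
  Rp1 = R1 ‖ R2 ‖ R3 (parallel, all between nodes 0 and 1) = 1/(1/2400 + 1/3300 + 1/56) = 53.83 Ω
R_th = 53.83 Ω
I_n = V_th/R_th = 0.2243/53.83 = 0.004167 A, and R_n = R_th = 53.83 Ω

Final answer: I_n = 0.004167 A, R_n = 53.83 Ω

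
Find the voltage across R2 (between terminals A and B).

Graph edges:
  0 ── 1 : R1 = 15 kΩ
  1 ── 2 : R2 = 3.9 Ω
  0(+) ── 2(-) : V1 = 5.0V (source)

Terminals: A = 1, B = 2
R1 and R2 are in series across V1 (node 0 → node 1 → node 2), and the output A–B is taken across R2, so this is a voltage divider.
Series current: I = V1/(R1 + R2) = 5/(15000 + 3.9) = 5/15000 = 0.0003332 A
V_R2 = I × R2 = V1 × R2/(R1 + R2) = 5 × 3.9/15000 = 0.0013 V

Final answer: 0.0013 V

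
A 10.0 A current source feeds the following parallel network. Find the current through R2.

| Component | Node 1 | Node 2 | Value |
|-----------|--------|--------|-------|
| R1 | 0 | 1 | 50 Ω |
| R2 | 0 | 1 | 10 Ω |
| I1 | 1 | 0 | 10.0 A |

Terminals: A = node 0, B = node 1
All resistors sit directly between nodes 0 and 1, so they are in parallel and share one voltage V; the full source current 10 A splits among them.
1/R_par = 1/50 + 1/10 = 0.12 S  =>  R_par = 8.333 Ω
V = I × R_par = 10 × 8.333 = 83.33 V
I_R2 = V/R2 = 83.33/10 = 8.333 A

Final answer: 8.333 A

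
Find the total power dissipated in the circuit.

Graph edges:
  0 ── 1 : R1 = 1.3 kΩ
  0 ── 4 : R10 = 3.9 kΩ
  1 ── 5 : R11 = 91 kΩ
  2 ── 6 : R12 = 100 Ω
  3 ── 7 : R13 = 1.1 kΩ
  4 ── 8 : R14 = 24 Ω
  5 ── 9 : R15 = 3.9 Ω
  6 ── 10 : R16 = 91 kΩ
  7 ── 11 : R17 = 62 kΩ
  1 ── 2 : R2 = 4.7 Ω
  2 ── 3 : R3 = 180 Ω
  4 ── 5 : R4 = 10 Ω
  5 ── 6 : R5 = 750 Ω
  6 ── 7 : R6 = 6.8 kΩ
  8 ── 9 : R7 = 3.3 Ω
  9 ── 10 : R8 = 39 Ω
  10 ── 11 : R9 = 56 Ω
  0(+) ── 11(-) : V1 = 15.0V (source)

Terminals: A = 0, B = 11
Nodal analysis, taking node 11 as the 0 V reference.
Source V1 fixes V_0 = 15 V.
KCL at each unknown node (sum of currents leaving = 0; resistances in Ω):
  Node 1: (V_1 - 15)/1300 + (V_1 - V_2)/4.7 + (V_1 - V_5)/91000 = 0
  Node 2: (V_2 - V_1)/4.7 + (V_2 - V_3)/180 + (V_2 - V_6)/100 = 0
  Node 3: (V_3 - V_2)/180 + (V_3 - V_7)/1100 = 0
  Node 4: (V_4 - V_5)/10 + (V_4 - 15)/3900 + (V_4 - V_8)/24 = 0
  Node 5: (V_5 - V_4)/10 + (V_5 - V_6)/750 + (V_5 - V_1)/91000 + (V_5 - V_9)/3.9 = 0
  Node 6: (V_6 - V_5)/750 + (V_6 - V_7)/6800 + (V_6 - V_2)/100 + (V_6 - V_10)/91000 = 0
  Node 7: (V_7 - V_6)/6800 + (V_7 - V_3)/1100 + (V_7 - 0)/62000 = 0
  Node 8: (V_8 - V_9)/3.3 + (V_8 - V_4)/24 = 0
  Node 9: (V_9 - V_8)/3.3 + (V_9 - V_10)/39 + (V_9 - V_5)/3.9 = 0
  Node 10: (V_10 - V_9)/39 + (V_10 - 0)/56 + (V_10 - V_6)/91000 = 0
Collecting terms (coefficients in siemens):
  0.2135·V_1 - 0.2128·V_2 - 0.00001099·V_5 = 0.01154
  0.2283·V_2 - 0.2128·V_1 - 0.005556·V_3 - 0.01·V_6 = 0
  0.006465·V_3 - 0.005556·V_2 - 0.0009091·V_7 = 0
  0.1419·V_4 - 0.1·V_5 - 0.04167·V_8 = 0.003846
  0.3578·V_5 - 0.00001099·V_1 - 0.1·V_4 - 0.001333·V_6 - 0.2564·V_9 = 0
  0.01149·V_6 - 0.01·V_2 - 0.001333·V_5 - 0.0001471·V_7 - 0.00001099·V_10 = 0
  0.001072·V_7 - 0.0009091·V_3 - 0.0001471·V_6 = 0
  0.3447·V_8 - 0.04167·V_4 - 0.303·V_9 = 0
  0.5851·V_9 - 0.2564·V_5 - 0.303·V_8 - 0.02564·V_10 = 0
  0.04351·V_10 - 0.00001099·V_6 - 0.02564·V_9 = 0
Solving these 10 simultaneous equations (Gaussian elimination) gives:
  V_1 = 6.434 V, V_2 = 6.403 V, V_3 = 6.374 V, V_4 = 1.005 V
  V_5 = 0.9872 V, V_6 = 5.766 V, V_7 = 6.195 V, V_8 = 0.9612 V
  V_9 = 0.9552 V, V_10 = 0.5644 V
Power in each resistor, P = (ΔV)²/R:
  P_R1 = (15 - 6.434)²/1300 = 0.05645 W
  P_R2 = (6.434 - 6.403)²/4.7 = 0.0002004 W
  P_R3 = (6.403 - 6.374)²/180 = 0.000004775 W
  P_R4 = (1.005 - 0.9872)²/10 = 0.00003129 W
  P_R5 = (0.9872 - 5.766)²/750 = 0.03046 W
  P_R6 = (5.766 - 6.195)²/6800 = 0.00002696 W
  P_R7 = (0.9612 - 0.9552)²/3.3 = 0.00001093 W
  P_R8 = (0.9552 - 0.5644)²/39 = 0.003916 W
  P_R9 = (0.5644 - 0)²/56 = 0.005688 W
  P_R10 = (15 - 1.005)²/3900 = 0.05022 W
  P_R11 = (6.434 - 0.9872)²/91000 = 0.000326 W
  P_R12 = (6.403 - 5.766)²/100 = 0.004053 W
  P_R13 = (6.374 - 6.195)²/1100 = 0.00002918 W
  P_R14 = (1.005 - 0.9612)²/24 = 0.00007946 W
  P_R15 = (0.9872 - 0.9552)²/3.9 = 0.0002623 W
  P_R16 = (5.766 - 0.5644)²/91000 = 0.0002974 W
  P_R17 = (6.195 - 0)²/62000 = 0.0006189 W
P_total = P_R1 + P_R2 + P_R3 + P_R4 + P_R5 + P_R6 + P_R7 + P_R8 + P_R9 + P_R10 + P_R11 + P_R12 + P_R13 + P_R14 + P_R15 + P_R16 + P_R17 = 0.1527 W

Final answer: 0.1527 W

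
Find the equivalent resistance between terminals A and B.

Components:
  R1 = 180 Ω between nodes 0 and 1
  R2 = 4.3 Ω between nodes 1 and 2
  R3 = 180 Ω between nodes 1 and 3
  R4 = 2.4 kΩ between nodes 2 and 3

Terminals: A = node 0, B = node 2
Reduce the network between node 0 (A) and node 2 (B) by series/parallel combination:
  Rs1 = R3 + R4 (series, joined only at node 3) = 180 + 2400 = 2580 Ω
  Rp1 = R2 ‖ Rs1 (parallel, both between nodes 1 and 2) = 1/(1/4.3 + 1/2580) = 4.293 Ω
  Rs2 = R1 + Rp1 (series, joined only at node 1) = 180 + 4.293 = 184.3 Ω
R_eq = 184.3 Ω

Final answer: 184.3 Ω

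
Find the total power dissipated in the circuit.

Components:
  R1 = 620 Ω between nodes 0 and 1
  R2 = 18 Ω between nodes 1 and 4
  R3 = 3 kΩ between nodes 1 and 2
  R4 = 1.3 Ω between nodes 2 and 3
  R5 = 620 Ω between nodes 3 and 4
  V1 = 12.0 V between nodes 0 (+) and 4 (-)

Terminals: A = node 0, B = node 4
Nodal analysis, taking node 4 as the 0 V reference.
Source V1 fixes V_0 = 12 V.
KCL at each unknown node (sum of currents leaving = 0; resistances in Ω):
  Node 1: (V_1 - 12)/620 + (V_1 - 0)/18 + (V_1 - V_2)/3000 = 0
  Node 2: (V_2 - V_1)/3000 + (V_2 - V_3)/1.3 = 0
  Node 3: (V_3 - V_2)/1.3 + (V_3 - 0)/620 = 0
Collecting terms (coefficients in siemens):
  0.0575·V_1 - 0.0003333·V_2 = 0.01935
  0.7696·V_2 - 0.0003333·V_1 - 0.7692·V_3 = 0
  0.7708·V_3 - 0.7692·V_2 = 0
Solving these 3 simultaneous equations (Gaussian elimination) gives:
  V_1 = 0.3369 V, V_2 = 0.05781 V, V_3 = 0.05769 V
Power in each resistor, P = (ΔV)²/R:
  P_R1 = (12 - 0.3369)²/620 = 0.2194 W
  P_R2 = (0.3369 - 0)²/18 = 0.006307 W
  P_R3 = (0.3369 - 0.05781)²/3000 = 0.00002597 W
  P_R4 = (0.05781 - 0.05769)²/1.3 = 0.00000001125 W
  P_R5 = (0.05769 - 0)²/620 = 0.000005367 W
P_total = P_R1 + P_R2 + P_R3 + P_R4 + P_R5 = 0.2257 W

Final answer: 0.2257 W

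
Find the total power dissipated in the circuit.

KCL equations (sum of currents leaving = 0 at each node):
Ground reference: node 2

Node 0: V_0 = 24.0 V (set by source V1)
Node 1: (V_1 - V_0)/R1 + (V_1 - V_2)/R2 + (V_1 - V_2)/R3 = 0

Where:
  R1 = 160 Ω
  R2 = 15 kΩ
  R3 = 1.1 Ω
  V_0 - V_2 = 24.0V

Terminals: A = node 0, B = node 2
Nodal analysis, taking node 2 as the 0 V reference.
Source V1 fixes V_0 = 24 V.
KCL at each unknown node (sum of currents leaving = 0; resistances in Ω):
  Node 1: (V_1 - 24)/160 + (V_1 - 0)/15000 + (V_1 - 0)/1.1 = 0
Collecting terms: 0.9154 × V_1 = 0.15  =>  V_1 = 0.1639 V
Power in each resistor, P = (ΔV)²/R:
  P_R1 = (24 - 0.1639)²/160 = 3.551 W
  P_R2 = (0.1639 - 0)²/15000 = 0.00000179 W
  P_R3 = (0.1639 - 0)²/1.1 = 0.02441 W
P_total = P_R1 + P_R2 + P_R3 = 3.575 W

Final answer: 3.575 W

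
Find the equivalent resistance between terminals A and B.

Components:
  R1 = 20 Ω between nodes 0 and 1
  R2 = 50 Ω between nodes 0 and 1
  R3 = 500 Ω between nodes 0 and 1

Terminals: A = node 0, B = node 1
Reduce the network between node 0 (A) and node 1 (B) by series/parallel combination:
  Rp1 = R1 ‖ R2 ‖ R3 (parallel, all between nodes 0 and 1) = 1/(1/20 + 1/50 + 1/500) = 13.89 Ω
R_eq = 13.89 Ω

Final answer: 13.89 Ω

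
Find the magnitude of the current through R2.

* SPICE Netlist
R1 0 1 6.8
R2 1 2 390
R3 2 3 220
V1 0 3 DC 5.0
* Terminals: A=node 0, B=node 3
Nodal analysis, taking node 3 as the 0 V reference.
Source V1 fixes V_0 = 5 V.
KCL at each unknown node (sum of currents leaving = 0; resistances in Ω):
  Node 1: (V_1 - 5)/6.8 + (V_1 - V_2)/390 = 0
  Node 2: (V_2 - V_1)/390 + (V_2 - 0)/220 = 0
Collecting terms (coefficients in siemens):
  0.1496·V_1 - 0.002564·V_2 = 0.7353
  0.00711·V_2 - 0.002564·V_1 = 0
Determinant D = (0.1496)(0.00711) - (-0.002564)(-0.002564) = 0.001057
V_1 = [(0.7353)(0.00711) - (-0.002564)(0)]/D = 4.945 V
V_2 = [(0.1496)(0) - (0.7353)(-0.002564)]/D = 1.783 V
I_R2 = (V_1 - V_2)/R2 = (4.945 - 1.783)/390 = 0.008106 A
|I_R2| = 0.008106 A

Final answer: |I_R2| = 0.008106 A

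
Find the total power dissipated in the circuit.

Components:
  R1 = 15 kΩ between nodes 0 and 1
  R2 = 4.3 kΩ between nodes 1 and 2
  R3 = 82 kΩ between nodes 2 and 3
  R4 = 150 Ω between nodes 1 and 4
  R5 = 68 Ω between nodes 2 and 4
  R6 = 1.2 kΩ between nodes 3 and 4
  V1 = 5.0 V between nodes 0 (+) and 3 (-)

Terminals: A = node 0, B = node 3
Nodal analysis, taking node 3 as the 0 V reference.
Source V1 fixes V_0 = 5 V.
KCL at each unknown node (sum of currents leaving = 0; resistances in Ω):
  Node 1: (V_1 - 5)/15000 + (V_1 - V_2)/4300 + (V_1 - V_4)/150 = 0
  Node 2: (V_2 - V_1)/4300 + (V_2 - 0)/82000 + (V_2 - V_4)/68 = 0
  Node 4: (V_4 - V_1)/150 + (V_4 - V_2)/68 + (V_4 - 0)/1200 = 0
Collecting terms (coefficients in siemens):
  0.006966·V_1 - 0.0002326·V_2 - 0.006667·V_4 = 0.0003333
  0.01495·V_2 - 0.0002326·V_1 - 0.01471·V_4 = 0
  0.02221·V_4 - 0.006667·V_1 - 0.01471·V_2 = 0
Solving these 3 simultaneous equations (Gaussian elimination) gives:
  V_1 = 0.4066 V, V_2 = 0.3626 V, V_4 = 0.3622 V
Power in each resistor, P = (ΔV)²/R:
  P_R1 = (5 - 0.4066)²/15000 = 0.001407 W
  P_R2 = (0.4066 - 0.3626)²/4300 = 0.0000004503 W
  P_R3 = (0.3626 - 0)²/82000 = 0.000001603 W
  P_R4 = (0.4066 - 0.3622)²/150 = 0.00001314 W
  P_R5 = (0.3626 - 0.3622)²/68 = 0.000000002297 W
  P_R6 = (0 - 0.3622)²/1200 = 0.0001093 W
P_total = P_R1 + P_R2 + P_R3 + P_R4 + P_R5 + P_R6 = 0.001531 W

Final answer: 0.001531 W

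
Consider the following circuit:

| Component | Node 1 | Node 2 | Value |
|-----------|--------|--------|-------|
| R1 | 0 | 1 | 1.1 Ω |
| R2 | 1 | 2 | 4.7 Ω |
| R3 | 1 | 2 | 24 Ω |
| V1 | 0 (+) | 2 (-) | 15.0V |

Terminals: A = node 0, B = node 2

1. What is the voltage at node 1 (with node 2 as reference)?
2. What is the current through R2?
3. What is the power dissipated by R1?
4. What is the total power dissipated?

Nodal analysis, taking node 2 as the 0 V reference.
Source V1 fixes V_0 = 15 V.
KCL at each unknown node (sum of currents leaving = 0; resistances in Ω):
  Node 1: (V_1 - 15)/1.1 + (V_1 - 0)/4.7 + (V_1 - 0)/24 = 0
Collecting terms: 1.164 × V_1 = 13.64  =>  V_1 = 11.72 V
Part 1:
  Read off the nodal solution: V_1 = 11.72 V
Part 2:
  I_R2 = (V_1 - V_2)/R2 = (11.72 - 0)/4.7 = 2.494 A
  Magnitude: I_R2 = 2.494 A
Part 3:
  I_R1 = (V_0 - V_1)/R1 = (15 - 11.72)/1.1 = 2.982 A
  P_R1 = I_R1² × R1 = (2.982)² × 1.1 = 9.781 W
Part 4:
  Power in each resistor, P = (ΔV)²/R:
    P_R1 = (15 - 11.72)²/1.1 = 9.781 W
    P_R2 = (11.72 - 0)²/4.7 = 29.22 W
    P_R3 = (11.72 - 0)²/24 = 5.723 W
  P_total = P_R1 + P_R2 + P_R3 = 44.73 W

Final answers:
1. V_1 = 11.72 V
2. I_R2 = 2.494 A
3. P_R1 = 9.781 W
4. P_total = 44.73 W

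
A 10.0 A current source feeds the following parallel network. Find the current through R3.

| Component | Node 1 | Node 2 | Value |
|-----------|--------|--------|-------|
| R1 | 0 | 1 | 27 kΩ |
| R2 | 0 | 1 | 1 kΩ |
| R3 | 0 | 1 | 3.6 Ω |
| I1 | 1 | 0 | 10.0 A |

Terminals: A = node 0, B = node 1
All resistors sit directly between nodes 0 and 1, so they are in parallel and share one voltage V; the full source current 10 A splits among them.
1/R_par = 1/27000 + 1/1000 + 1/3.6 = 0.2788 S  =>  R_par = 3.587 Ω
V = I × R_par = 10 × 3.587 = 35.87 V
I_R3 = V/R3 = 35.87/3.6 = 9.963 A

Final answer: 9.963 A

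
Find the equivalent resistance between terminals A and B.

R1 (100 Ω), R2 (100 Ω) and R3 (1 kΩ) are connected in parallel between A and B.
Reduce the network between node 0 (A) and node 1 (B) by series/parallel combination:
  Rp1 = R1 ‖ R2 ‖ R3 (parallel, all between nodes 0 and 1) = 1/(1/100 + 1/100 + 1/1000) = 47.62 Ω
R_eq = 47.62 Ω

Final answer: 47.62 Ω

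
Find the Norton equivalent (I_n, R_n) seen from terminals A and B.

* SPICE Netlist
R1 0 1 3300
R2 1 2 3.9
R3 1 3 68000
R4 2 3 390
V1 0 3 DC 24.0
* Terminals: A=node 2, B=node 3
Find the Thévenin equivalent first; then I_n = V_th/R_th and R_n = R_th.
Step 1 — V_th is the open-circuit voltage V_A - V_B (nothing connected across the terminals).
Nodal analysis, taking node 3 as the 0 V reference.
Source V1 fixes V_0 = 24 V.
KCL at each unknown node (sum of currents leaving = 0; resistances in Ω):
  Node 1: (V_1 - 24)/3300 + (V_1 - V_2)/3.9 + (V_1 - 0)/68000 = 0
  Node 2: (V_2 - V_1)/3.9 + (V_2 - 0)/390 = 0
Collecting terms (coefficients in siemens):
  0.2567·V_1 - 0.2564·V_2 = 0.007273
  0.259·V_2 - 0.2564·V_1 = 0
Determinant D = (0.2567)(0.259) - (-0.2564)(-0.2564) = 0.0007397
V_1 = [(0.007273)(0.259) - (-0.2564)(0)]/D = 2.546 V
V_2 = [(0.2567)(0) - (0.007273)(-0.2564)]/D = 2.521 V
V_th = V_2 - V_3 = 2.521 - 0 = 2.521 V
Step 2 — R_th: zero the source — replace V1 by a short circuit (node 3 merges into node 0) — and find the resistance seen between A (node 2) and B (node 0).
Reduce the network between node 2 (A) and node 0 (B) by series/parallel combination:
  Rp1 = R1 ‖ R3 (parallel, both between nodes 0 and 1) = 1/(1/3300 + 1/68000) = 3147 Ω
  Rs1 = R2 + Rp1 (series, joined only at node 1) = 3.9 + 3147 = 3151 Ω
  Rp2 = R4 ‖ Rs1 (parallel, both between nodes 0 and 2) = 1/(1/390 + 1/3151) = 347 Ω
R_th = 347 Ω
I_n = V_th/R_th = 2.521/347 = 0.007264 A, and R_n = R_th = 347 Ω

Final answer: I_n = 0.007264 A, R_n = 347 Ω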